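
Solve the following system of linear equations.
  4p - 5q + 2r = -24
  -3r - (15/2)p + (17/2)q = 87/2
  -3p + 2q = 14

no solution

Row-reduce:
R1 ← R1 / (4).
R2 ← R2 + 15/2·R1.
R3 ← R3 + 3·R1.
R2 ← R2 / (-7/8).
R1 ← R1 + 5/4·R2.
R3 ← R3 + 7/4·R2.
Row 3 reduces to 0 = -1, a contradiction. The system is inconsistent.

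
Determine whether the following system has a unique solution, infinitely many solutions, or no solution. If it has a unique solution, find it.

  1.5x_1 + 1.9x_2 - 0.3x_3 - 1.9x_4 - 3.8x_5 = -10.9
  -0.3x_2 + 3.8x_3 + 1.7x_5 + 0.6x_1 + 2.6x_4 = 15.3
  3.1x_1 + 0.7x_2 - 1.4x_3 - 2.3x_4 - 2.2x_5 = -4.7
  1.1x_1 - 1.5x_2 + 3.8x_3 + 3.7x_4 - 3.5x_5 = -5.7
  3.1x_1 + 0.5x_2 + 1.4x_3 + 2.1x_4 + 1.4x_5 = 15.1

Row-reduce the augmented matrix:
R1 ← R1 / (3/2).
R2 ← R2 − 3/5·R1.
R3 ← R3 − 31/10·R1.
R4 ← R4 − 11/10·R1.
R5 ← R5 − 31/10·R1.
R2 ← R2 / (-53/50).
R1 ← R1 − 19/15·R2.
R3 ← R3 + 242/75·R2.
R4 ← R4 + 217/75·R2.
R5 ← R5 + 257/75·R2.
R3 ← R3 / (-20213/1590).
R1 ← R1 − 713/159·R3.
R2 ← R2 + 196/53·R3.
R4 ← R4 + 10621/1590·R3.
R5 ← R5 + 16937/1590·R3.
R4 ← R4 / (44628/101065).
R1 ← R1 + 5773/20213·R4.
R2 ← R2 + 13496/20213·R4.
R3 ← R3 − 13676/20213·R4.
R5 ← R5 − 239726/101065·R4.
R5 ← R5 / (1858985/44628).
R1 ← R1 + 436027/89256·R5.
R2 ← R2 + 143962/11157·R5.
R3 ← R3 − 257645/22314·R5.
R4 ← R4 + 1480139/89256·R5.
Reading off the reduced rows gives x_1 = 2, x_2 = 1, x_3 = 2, x_4 = 0, x_5 = 4.

x_1 = 2, x_2 = 1, x_3 = 2, x_4 = 0, x_5 = 4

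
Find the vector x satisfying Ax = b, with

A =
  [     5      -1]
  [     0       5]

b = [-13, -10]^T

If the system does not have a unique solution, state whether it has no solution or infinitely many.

x_1 = -3, x_2 = -2

Row-reduce the augmented matrix:
R1 ← R1 / (5).
R2 ← R2 / (5).
R1 ← R1 + 1/5·R2.
Reading off the reduced rows gives x_1 = -3, x_2 = -2.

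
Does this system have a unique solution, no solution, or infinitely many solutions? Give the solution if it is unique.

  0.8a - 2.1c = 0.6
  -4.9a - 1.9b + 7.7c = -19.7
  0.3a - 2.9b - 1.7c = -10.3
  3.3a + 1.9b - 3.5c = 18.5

a = 6, b = 3, c = 2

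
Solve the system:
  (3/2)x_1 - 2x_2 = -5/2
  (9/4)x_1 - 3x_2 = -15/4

infinitely many solutions

Row-reduce:
R1 ← R1 / (3/2).
R2 ← R2 − 9/4·R1.
Rank is 1 with 2 unknowns, leaving x_2 free.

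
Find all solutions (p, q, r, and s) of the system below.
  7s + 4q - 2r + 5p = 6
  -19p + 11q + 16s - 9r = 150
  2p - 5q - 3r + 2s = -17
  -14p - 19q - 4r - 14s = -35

p = -5, q = 1, r = 4, s = 5

Row-reduce the augmented matrix:
R1 ← R1 / (5).
R2 ← R2 + 19·R1.
R3 ← R3 − 2·R1.
R4 ← R4 + 14·R1.
R2 ← R2 / (131/5).
R1 ← R1 − 4/5·R2.
R3 ← R3 + 33/5·R2.
R4 ← R4 + 39/5·R2.
R3 ← R3 / (-836/131).
R1 ← R1 − 14/131·R3.
R2 ← R2 + 83/131·R3.
R4 ← R4 + 1905/131·R3.
R4 ← R4 / (-3635/836).
R1 ← R1 − 111/418·R4.
R2 ← R2 − 535/836·R4.
R3 ← R3 + 1301/836·R4.
Reading off the reduced rows gives p = -5, q = 1, r = 4, s = 5.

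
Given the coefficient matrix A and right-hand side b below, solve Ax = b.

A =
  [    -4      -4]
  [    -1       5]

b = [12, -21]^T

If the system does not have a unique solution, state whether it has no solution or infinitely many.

x_1 = 1, x_2 = -4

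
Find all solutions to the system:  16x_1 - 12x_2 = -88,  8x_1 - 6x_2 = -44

infinitely many solutions

Row-reduce:
R1 ← R1 / (16).
R2 ← R2 − 8·R1.
Rank is 1 with 2 unknowns, leaving x_2 free.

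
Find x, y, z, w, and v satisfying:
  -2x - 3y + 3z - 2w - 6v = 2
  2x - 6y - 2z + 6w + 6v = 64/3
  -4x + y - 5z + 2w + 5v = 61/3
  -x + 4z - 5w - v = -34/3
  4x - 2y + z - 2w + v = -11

x = -8/3, y = -2, z = -4/3, w = 5/3, v = 1/3

Row-reduce the augmented matrix:
R1 ← R1 / (-2).
R2 ← R2 − 2·R1.
R3 ← R3 + 4·R1.
R4 ← R4 + 1·R1.
R5 ← R5 − 4·R1.
R2 ← R2 / (-9).
R1 ← R1 − 3/2·R2.
R3 ← R3 − 7·R2.
R4 ← R4 − 3/2·R2.
R5 ← R5 + 8·R2.
R3 ← R3 / (-92/9).
R1 ← R1 + 4/3·R3.
R2 ← R2 + 1/9·R3.
R4 ← R4 − 8/3·R3.
R5 ← R5 − 55/9·R3.
R4 ← R4 / (-22/23).
R1 ← R1 − 11/23·R4.
R2 ← R2 + 25/46·R4.
R3 ← R3 + 41/46·R4.
R5 ← R5 + 189/46·R4.
R5 ← R5 / (-1253/44).
R1 ← R1 − 4·R5.
R2 ← R2 + 169/44·R5.
R3 ← R3 + 337/44·R5.
R4 ← R4 + 74/11·R5.
Reading off the reduced rows gives x = -8/3, y = -2, z = -4/3, w = 5/3, v = 1/3.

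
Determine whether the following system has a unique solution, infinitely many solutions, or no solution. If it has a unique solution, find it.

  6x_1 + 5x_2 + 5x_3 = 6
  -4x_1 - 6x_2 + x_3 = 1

Row-reduce:
R1 ← R1 / (6).
R2 ← R2 + 4·R1.
R2 ← R2 / (-8/3).
R1 ← R1 − 5/6·R2.
Rank is 2 with 3 unknowns, leaving x_3 free.

infinitely many solutions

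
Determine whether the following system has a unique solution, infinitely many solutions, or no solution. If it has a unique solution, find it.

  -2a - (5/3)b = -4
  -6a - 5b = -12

Row-reduce:
R1 ← R1 / (-2).
R2 ← R2 + 6·R1.
Rank is 1 with 2 unknowns, leaving b free.

infinitely many solutions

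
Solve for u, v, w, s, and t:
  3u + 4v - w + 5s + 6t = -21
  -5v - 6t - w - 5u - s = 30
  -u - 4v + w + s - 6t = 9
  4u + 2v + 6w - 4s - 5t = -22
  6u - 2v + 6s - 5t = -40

Row-reduce the augmented matrix:
R1 ← R1 / (3).
R2 ← R2 + 5·R1.
R3 ← R3 + 1·R1.
R4 ← R4 − 4·R1.
R5 ← R5 − 6·R1.
R2 ← R2 / (5/3).
R1 ← R1 − 4/3·R2.
R3 ← R3 + 8/3·R2.
R4 ← R4 + 10/3·R2.
R5 ← R5 + 10·R2.
R3 ← R3 / (-18/5).
R1 ← R1 − 9/5·R3.
R2 ← R2 + 8/5·R3.
R4 ← R4 − 2·R3.
R5 ← R5 + 14·R3.
R4 ← R4 / (12).
R1 ← R1 − 3·R4.
R2 ← R2 + 2·R4.
R3 ← R3 + 4·R4.
R5 ← R5 + 16·R4.
R5 ← R5 / (-65/9).
R1 ← R1 − 11/12·R5.
R2 ← R2 − 13/18·R5.
R3 ← R3 + 17/9·R5.
R4 ← R4 + 11/36·R5.
Reading off the reduced rows gives u = -6, v = -3, w = 3, s = 0, t = 2.

u = -6, v = -3, w = 3, s = 0, t = 2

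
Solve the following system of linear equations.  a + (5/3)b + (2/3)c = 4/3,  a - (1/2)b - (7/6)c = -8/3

Row-reduce:
R2 ← R2 − 1·R1.
R2 ← R2 / (-13/6).
R1 ← R1 − 5/3·R2.
Rank is 2 with 3 unknowns, leaving c free.

infinitely many solutions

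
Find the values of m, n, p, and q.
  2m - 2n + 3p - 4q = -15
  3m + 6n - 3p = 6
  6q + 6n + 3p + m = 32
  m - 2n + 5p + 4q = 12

Row-reduce the augmented matrix:
R1 ← R1 / (2).
R2 ← R2 − 3·R1.
R3 ← R3 − 1·R1.
R4 ← R4 − 1·R1.
R2 ← R2 / (9).
R1 ← R1 + 1·R2.
R3 ← R3 − 7·R2.
R4 ← R4 + 1·R2.
R3 ← R3 / (22/3).
R1 ← R1 − 2/3·R3.
R2 ← R2 + 5/6·R3.
R4 ← R4 − 8/3·R3.
R4 ← R4 / (60/11).
R1 ← R1 + 18/11·R4.
R2 ← R2 − 23/22·R4.
R3 ← R3 − 5/11·R4.
Reading off the reduced rows gives m = -1, n = 2, p = 1, q = 3.

m = -1, n = 2, p = 1, q = 3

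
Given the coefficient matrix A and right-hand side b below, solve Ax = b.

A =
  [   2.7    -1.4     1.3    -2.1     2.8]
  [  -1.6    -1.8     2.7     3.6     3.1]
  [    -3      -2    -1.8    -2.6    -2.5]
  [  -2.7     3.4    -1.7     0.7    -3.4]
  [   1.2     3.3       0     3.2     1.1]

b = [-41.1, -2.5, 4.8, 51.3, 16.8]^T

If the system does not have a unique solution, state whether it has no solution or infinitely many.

Row-reduce the augmented matrix:
R1 ← R1 / (27/10).
R2 ← R2 + 8/5·R1.
R3 ← R3 + 3·R1.
R4 ← R4 + 27/10·R1.
R5 ← R5 − 6/5·R1.
R2 ← R2 / (-71/27).
R1 ← R1 + 14/27·R2.
R3 ← R3 + 32/9·R2.
R4 ← R4 − 2·R2.
R5 ← R5 − 353/90·R2.
R3 ← R3 / (-1792/355).
R1 ← R1 + 72/355·R3.
R2 ← R2 + 937/710·R3.
R4 ← R4 − 159/71·R3.
R5 ← R5 − 32649/7100·R3.
R4 ← R4 / (-14381/4480).
R1 ← R1 + 513/560·R4.
R2 ← R2 − 10991/8960·R4.
R3 ← R3 − 1441/896·R4.
R5 ← R5 − 22513/89600·R4.
R5 ← R5 / (9680949/5752400).
R1 ← R1 − 59873/287620·R5.
R2 ← R2 + 69397/575240·R5.
R3 ← R3 − 78933/57524·R5.
R4 ← R4 + 7813/57524·R5.
Reading off the reduced rows gives x_1 = -5, x_2 = 6, x_3 = 3, x_4 = 3, x_5 = -6.

x_1 = -5, x_2 = 6, x_3 = 3, x_4 = 3, x_5 = -6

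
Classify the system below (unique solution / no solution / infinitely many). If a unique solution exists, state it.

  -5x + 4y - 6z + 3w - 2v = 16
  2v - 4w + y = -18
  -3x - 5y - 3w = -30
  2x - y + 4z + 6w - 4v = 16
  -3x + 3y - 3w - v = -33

Row-reduce the augmented matrix:
R1 ← R1 / (-5).
R3 ← R3 + 3·R1.
R4 ← R4 − 2·R1.
R5 ← R5 + 3·R1.
R1 ← R1 + 4/5·R2.
R3 ← R3 + 37/5·R2.
R4 ← R4 − 3/5·R2.
R5 ← R5 − 3/5·R2.
R3 ← R3 / (18/5).
R1 ← R1 − 6/5·R3.
R4 ← R4 − 8/5·R3.
R5 ← R5 − 18/5·R3.
R4 ← R4 / (224/9).
R1 ← R1 − 23/3·R4.
R2 ← R2 + 4·R4.
R3 ← R3 + 86/9·R4.
R5 ← R5 − 32·R4.
R5 ← R5 / (-1/7).
R1 ← R1 − 79/112·R5.
R2 ← R2 + 3/28·R5.
R3 ← R3 + 33/56·R5.
R4 ← R4 + 59/112·R5.
Reading off the reduced rows gives x = 4, y = 0, z = -4, w = 6, v = 3.

x = 4, y = 0, z = -4, w = 6, v = 3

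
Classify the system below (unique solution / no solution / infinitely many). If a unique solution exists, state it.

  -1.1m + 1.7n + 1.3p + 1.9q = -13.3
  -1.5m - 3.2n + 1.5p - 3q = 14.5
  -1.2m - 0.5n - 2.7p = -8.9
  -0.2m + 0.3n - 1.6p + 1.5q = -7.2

m = 5, n = -5, p = 2, q = -1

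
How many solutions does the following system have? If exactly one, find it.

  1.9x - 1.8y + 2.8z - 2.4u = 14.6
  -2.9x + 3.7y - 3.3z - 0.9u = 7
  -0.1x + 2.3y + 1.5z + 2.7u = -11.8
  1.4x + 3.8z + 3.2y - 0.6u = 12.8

Row-reduce the augmented matrix:
R1 ← R1 / (19/10).
R2 ← R2 + 29/10·R1.
R3 ← R3 + 1/10·R1.
R4 ← R4 − 7/5·R1.
R2 ← R2 / (181/190).
R1 ← R1 + 18/19·R2.
R3 ← R3 − 419/190·R2.
R4 ← R4 − 86/19·R2.
R3 ← R3 / (-549/905).
R1 ← R1 − 442/181·R3.
R2 ← R2 − 185/181·R3.
R4 ← R4 + 523/181·R3.
R4 ← R4 / (-12116/305).
R1 ← R1 − 2872/61·R4.
R2 ← R2 − 1058/61·R4.
R3 ← R3 + 1321/61·R4.
Reading off the reduced rows gives x = 2, y = 2, z = 0, u = -6.

x = 2, y = 2, z = 0, u = -6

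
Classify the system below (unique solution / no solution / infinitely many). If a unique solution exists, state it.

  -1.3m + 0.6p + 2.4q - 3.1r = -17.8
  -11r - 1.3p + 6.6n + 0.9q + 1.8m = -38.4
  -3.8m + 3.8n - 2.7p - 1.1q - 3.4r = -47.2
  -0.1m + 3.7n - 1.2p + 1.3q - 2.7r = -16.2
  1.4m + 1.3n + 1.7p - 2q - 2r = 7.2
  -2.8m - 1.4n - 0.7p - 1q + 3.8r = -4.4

Row-reduce the augmented matrix:
R1 ← R1 / (-13/10).
R2 ← R2 − 9/5·R1.
R3 ← R3 + 19/5·R1.
R4 ← R4 + 1/10·R1.
R5 ← R5 − 7/5·R1.
R6 ← R6 + 14/5·R1.
R2 ← R2 / (33/5).
R3 ← R3 − 19/5·R2.
R4 ← R4 − 37/10·R2.
R5 ← R5 − 13/10·R2.
R6 ← R6 + 7/5·R2.
R3 ← R3 / (-8974/2145).
R1 ← R1 + 6/13·R3.
R2 ← R2 + 61/858·R3.
R4 ← R4 + 1687/1716·R3.
R5 ← R5 − 20923/8580·R3.
R6 ← R6 + 4487/2145·R3.
R4 ← R4 / (31441/25640).
R1 ← R1 + 3063/4487·R4.
R2 ← R2 − 14701/17948·R4.
R3 ← R3 − 22623/8974·R4.
R5 ← R5 + 163961/25640·R4.
R5 ← R5 / (3183231/157205).
R1 ← R1 − 505873/220087·R5.
R2 ← R2 + 962754/220087·R5.
R3 ← R3 + 1988122/220087·R5.
R4 ← R4 − 69538/31441·R5.
R6 reduces to 0 = 0, so the extra equation is consistent.
Reading off the reduced rows gives m = 6, n = 0, p = 4, q = 0, r = 4.

m = 6, n = 0, p = 4, q = 0, r = 4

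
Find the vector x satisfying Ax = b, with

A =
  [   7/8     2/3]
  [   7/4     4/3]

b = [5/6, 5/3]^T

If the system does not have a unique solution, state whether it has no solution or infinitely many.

infinitely many solutions

Row-reduce:
R1 ← R1 / (7/8).
R2 ← R2 − 7/4·R1.
Rank is 1 with 2 unknowns, leaving x_2 free.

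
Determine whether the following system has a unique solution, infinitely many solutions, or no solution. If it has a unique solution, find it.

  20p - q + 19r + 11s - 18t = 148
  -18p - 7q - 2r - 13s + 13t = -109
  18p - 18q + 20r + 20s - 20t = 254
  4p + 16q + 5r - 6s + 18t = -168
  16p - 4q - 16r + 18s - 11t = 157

Row-reduce the augmented matrix:
R1 ← R1 / (20).
R2 ← R2 + 18·R1.
R3 ← R3 − 18·R1.
R4 ← R4 − 4·R1.
R5 ← R5 − 16·R1.
R2 ← R2 / (-79/10).
R1 ← R1 + 1/20·R2.
R3 ← R3 + 171/10·R2.
R4 ← R4 − 81/5·R2.
R5 ← R5 + 16/5·R2.
R3 ← R3 / (-2353/79).
R1 ← R1 − 135/158·R3.
R2 ← R2 + 151/79·R3.
R4 ← R4 − 2541/79·R3.
R5 ← R5 + 2948/79·R3.
R4 ← R4 / (8462/2353).
R1 ← R1 − 2475/2353·R4.
R2 ← R2 + 1615/2353·R4.
R3 ← R3 + 1328/2353·R4.
R5 ← R5 + 24954/2353·R4.
R5 ← R5 / (233052/4231).
R1 ← R1 + 52261/8462·R5.
R2 ← R2 − 31469/8462·R5.
R3 ← R3 − 11783/4231·R5.
R4 ← R4 − 43329/8462·R5.
Reading off the reduced rows gives p = 0, q = -3, r = 0, s = 5, t = -5.

p = 0, q = -3, r = 0, s = 5, t = -5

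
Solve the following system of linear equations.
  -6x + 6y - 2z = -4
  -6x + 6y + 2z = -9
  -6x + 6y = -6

no solution

Row-reduce:
R1 ← R1 / (-6).
R2 ← R2 + 6·R1.
R3 ← R3 + 6·R1.
R2 ← R2 / (4).
R1 ← R1 − 1/3·R2.
R3 ← R3 − 2·R2.
Row 3 reduces to 0 = 1/2, a contradiction. The system is inconsistent.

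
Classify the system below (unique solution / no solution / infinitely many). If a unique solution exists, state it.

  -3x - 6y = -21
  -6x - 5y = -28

x = 3, y = 2

Row-reduce the augmented matrix:
R1 ← R1 / (-3).
R2 ← R2 + 6·R1.
R2 ← R2 / (7).
R1 ← R1 − 2·R2.
Reading off the reduced rows gives x = 3, y = 2.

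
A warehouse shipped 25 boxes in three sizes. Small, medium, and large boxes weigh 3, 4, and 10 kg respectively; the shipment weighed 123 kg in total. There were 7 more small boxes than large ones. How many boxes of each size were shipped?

small boxes: 13, medium boxes: 6, large boxes: 6

Let s = small boxes, m = medium boxes, l = large boxes.
  s + m + l = 25
  10l + 4m + 3s = 123
  -l + s = 7
Row-reduce the augmented matrix:
R2 ← R2 − 3·R1.
R3 ← R3 − 1·R1.
R1 ← R1 − 1·R2.
R3 ← R3 + 1·R2.
R3 ← R3 / (5).
R1 ← R1 + 6·R3.
R2 ← R2 − 7·R3.
Reading off the reduced rows gives s = 13, m = 6, l = 6.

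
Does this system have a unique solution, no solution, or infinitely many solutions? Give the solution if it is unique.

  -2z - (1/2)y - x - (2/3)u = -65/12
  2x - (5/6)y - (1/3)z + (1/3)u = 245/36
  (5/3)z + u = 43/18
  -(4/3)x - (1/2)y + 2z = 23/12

x = 3, y = -5/2, z = 7/3, u = -3/2

Row-reduce the augmented matrix:
R1 ← R1 / (-1).
R2 ← R2 − 2·R1.
R4 ← R4 + 4/3·R1.
R2 ← R2 / (-11/6).
R1 ← R1 − 1/2·R2.
R4 ← R4 − 1/6·R2.
R3 ← R3 / (5/3).
R1 ← R1 − 9/11·R3.
R2 ← R2 − 26/11·R3.
R4 ← R4 − 47/11·R3.
R4 ← R4 / (-874/495).
R1 ← R1 + 16/165·R4.
R2 ← R2 + 48/55·R4.
R3 ← R3 − 3/5·R4.
Reading off the reduced rows gives x = 3, y = -5/2, z = 7/3, u = -3/2.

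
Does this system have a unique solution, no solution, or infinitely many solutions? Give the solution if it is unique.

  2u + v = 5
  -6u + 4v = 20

From equation 1: v = 5 − 2·u.
Substitute into equation 2 and solve: u = 0.
Then v = 5.

u = 0, v = 5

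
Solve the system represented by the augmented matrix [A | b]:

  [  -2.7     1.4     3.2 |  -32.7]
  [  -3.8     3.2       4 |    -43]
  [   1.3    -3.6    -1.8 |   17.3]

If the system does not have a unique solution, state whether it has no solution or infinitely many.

Row-reduce the augmented matrix:
R1 ← R1 / (-27/10).
R2 ← R2 + 19/5·R1.
R3 ← R3 − 13/10·R1.
R2 ← R2 / (166/135).
R1 ← R1 + 14/27·R2.
R3 ← R3 + 79/27·R2.
R3 ← R3 / (-121/83).
R1 ← R1 + 116/83·R3.
R2 ← R2 + 34/83·R3.
Reading off the reduced rows gives x_1 = 5, x_2 = 0, x_3 = -6.

x_1 = 5, x_2 = 0, x_3 = -6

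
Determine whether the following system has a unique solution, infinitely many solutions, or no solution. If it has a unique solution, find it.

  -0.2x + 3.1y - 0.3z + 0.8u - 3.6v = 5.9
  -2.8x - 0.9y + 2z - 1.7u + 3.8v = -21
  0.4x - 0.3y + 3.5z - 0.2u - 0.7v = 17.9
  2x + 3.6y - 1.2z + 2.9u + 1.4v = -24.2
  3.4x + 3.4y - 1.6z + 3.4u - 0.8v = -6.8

x = 4, y = -4, z = 3, u = -2, v = -6

Row-reduce the augmented matrix:
R1 ← R1 / (-1/5).
R2 ← R2 + 14/5·R1.
R3 ← R3 − 2/5·R1.
R4 ← R4 − 2·R1.
R5 ← R5 − 17/5·R1.
R2 ← R2 / (-443/10).
R1 ← R1 + 31/2·R2.
R3 ← R3 − 59/10·R2.
R4 ← R4 − 173/5·R2.
R5 ← R5 − 561/10·R2.
R3 ← R3 / (3301/886).
R1 ← R1 + 593/886·R3.
R2 ← R2 + 62/443·R3.
R4 ← R4 − 1423/2215·R3.
R5 ← R5 − 5101/4430·R3.
R4 ← R4 / (145153/165050).
R1 ← R1 − 7533/16505·R4.
R2 ← R2 − 4609/16505·R4.
R3 ← R3 + 1409/16505·R4.
R5 ← R5 − 62899/82525·R4.
R5 ← R5 / (12935/290306).
R1 ← R1 + 1498011/290306·R5.
R2 ← R2 + 543104/145153·R5.
R3 ← R3 − 84053/145153·R5.
R4 ← R4 − 1295608/145153·R5.
Reading off the reduced rows gives x = 4, y = -4, z = 3, u = -2, v = -6.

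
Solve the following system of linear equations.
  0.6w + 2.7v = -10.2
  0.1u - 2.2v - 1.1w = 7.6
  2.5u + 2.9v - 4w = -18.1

Row-reduce the augmented matrix:
Swap R1 and R2.
R1 ← R1 / (1/10).
R3 ← R3 − 5/2·R1.
R2 ← R2 / (27/10).
R1 ← R1 + 22·R2.
R3 ← R3 − 579/10·R2.
R3 ← R3 / (319/30).
R1 ← R1 + 55/9·R3.
R2 ← R2 − 2/9·R3.
Reading off the reduced rows gives u = -1, v = -4, w = 1.

u = -1, v = -4, w = 1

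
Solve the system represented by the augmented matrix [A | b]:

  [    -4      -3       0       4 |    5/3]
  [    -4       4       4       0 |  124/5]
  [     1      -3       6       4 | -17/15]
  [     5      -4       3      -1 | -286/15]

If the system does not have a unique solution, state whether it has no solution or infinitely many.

Row-reduce the augmented matrix:
R1 ← R1 / (-4).
R2 ← R2 + 4·R1.
R3 ← R3 − 1·R1.
R4 ← R4 − 5·R1.
R2 ← R2 / (7).
R1 ← R1 − 3/4·R2.
R3 ← R3 + 15/4·R2.
R4 ← R4 + 31/4·R2.
R3 ← R3 / (57/7).
R1 ← R1 + 3/7·R3.
R2 ← R2 − 4/7·R3.
R4 ← R4 − 52/7·R3.
R4 ← R4 / (-173/57).
R1 ← R1 + 8/19·R4.
R2 ← R2 + 44/57·R4.
R3 ← R3 − 20/57·R4.
Reading off the reduced rows gives x_1 = -2, x_2 = 3, x_3 = 6/5, x_4 = 2/3.

x_1 = -2, x_2 = 3, x_3 = 6/5, x_4 = 2/3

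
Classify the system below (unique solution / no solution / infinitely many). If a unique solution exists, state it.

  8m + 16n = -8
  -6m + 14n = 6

m = -1, n = 0

Row-reduce the augmented matrix:
R1 ← R1 / (8).
R2 ← R2 + 6·R1.
R2 ← R2 / (26).
R1 ← R1 − 2·R2.
Reading off the reduced rows gives m = -1, n = 0.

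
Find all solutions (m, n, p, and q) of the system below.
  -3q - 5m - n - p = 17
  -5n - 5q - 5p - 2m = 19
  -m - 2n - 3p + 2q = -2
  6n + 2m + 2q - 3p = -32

m = -2, n = -3, p = 2, q = -2

Row-reduce the augmented matrix:
R1 ← R1 / (-5).
R2 ← R2 + 2·R1.
R3 ← R3 + 1·R1.
R4 ← R4 − 2·R1.
R2 ← R2 / (-23/5).
R1 ← R1 − 1/5·R2.
R3 ← R3 + 9/5·R2.
R4 ← R4 − 28/5·R2.
R3 ← R3 / (-1).
R2 ← R2 − 1·R3.
R4 ← R4 + 9·R3.
R4 ← R4 / (-934/23).
R1 ← R1 − 10/23·R4.
R2 ← R2 − 113/23·R4.
R3 ← R3 + 94/23·R4.
Reading off the reduced rows gives m = -2, n = -3, p = 2, q = -2.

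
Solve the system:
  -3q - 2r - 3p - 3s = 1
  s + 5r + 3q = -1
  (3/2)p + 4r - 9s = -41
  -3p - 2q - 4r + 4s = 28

Row-reduce:
R1 ← R1 / (-3).
R3 ← R3 − 3/2·R1.
R4 ← R4 + 3·R1.
R2 ← R2 / (3).
R1 ← R1 − 1·R2.
R3 ← R3 + 3/2·R2.
R4 ← R4 − 1·R2.
R3 ← R3 / (11/2).
R1 ← R1 + 1·R3.
R2 ← R2 − 5/3·R3.
R4 ← R4 + 11/3·R3.
Rank is 3 with 4 unknowns, leaving s free.

infinitely many solutions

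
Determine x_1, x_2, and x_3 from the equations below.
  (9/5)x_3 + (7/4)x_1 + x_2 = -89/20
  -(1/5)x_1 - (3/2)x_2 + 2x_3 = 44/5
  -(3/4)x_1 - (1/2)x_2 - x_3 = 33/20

Row-reduce the augmented matrix:
R1 ← R1 / (7/4).
R2 ← R2 + 1/5·R1.
R3 ← R3 + 3/4·R1.
R2 ← R2 / (-97/70).
R1 ← R1 − 4/7·R2.
R3 ← R3 + 1/14·R2.
R3 ← R3 / (-166/485).
R1 ← R1 − 188/97·R3.
R2 ← R2 + 772/485·R3.
Reading off the reduced rows gives x_1 = -3, x_2 = -14/5, x_3 = 2.

x_1 = -3, x_2 = -14/5, x_3 = 2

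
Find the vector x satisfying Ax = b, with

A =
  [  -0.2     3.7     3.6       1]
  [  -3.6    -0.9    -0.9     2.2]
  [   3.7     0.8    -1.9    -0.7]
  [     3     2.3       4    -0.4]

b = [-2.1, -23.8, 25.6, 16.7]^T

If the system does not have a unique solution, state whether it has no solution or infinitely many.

x_1 = 6, x_2 = 1, x_3 = -1, x_4 = -1

Row-reduce the augmented matrix:
R1 ← R1 / (-1/5).
R2 ← R2 + 18/5·R1.
R3 ← R3 − 37/10·R1.
R4 ← R4 − 3·R1.
R2 ← R2 / (-135/2).
R1 ← R1 + 37/2·R2.
R3 ← R3 − 277/4·R2.
R4 ← R4 − 289/5·R2.
R3 ← R3 / (-811/300).
R1 ← R1 − 1/150·R3.
R2 ← R2 − 73/75·R3.
R4 ← R4 − 653/375·R3.
R4 ← R4 / (1699/811).
R1 ← R1 + 4859/7299·R4.
R2 ← R2 − 5888/7299·R4.
R3 ← R3 + 4294/7299·R4.
Reading off the reduced rows gives x_1 = 6, x_2 = 1, x_3 = -1, x_4 = -1.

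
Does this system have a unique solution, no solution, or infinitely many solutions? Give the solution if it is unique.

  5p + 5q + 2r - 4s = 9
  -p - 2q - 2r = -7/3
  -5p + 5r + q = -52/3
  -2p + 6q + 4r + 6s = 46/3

p = 5/3, q = 8/3, r = -7/3, s = 2

Row-reduce the augmented matrix:
R1 ← R1 / (5).
R2 ← R2 + 1·R1.
R3 ← R3 + 5·R1.
R4 ← R4 + 2·R1.
R2 ← R2 / (-1).
R1 ← R1 − 1·R2.
R3 ← R3 − 6·R2.
R4 ← R4 − 8·R2.
R3 ← R3 / (-13/5).
R1 ← R1 + 6/5·R3.
R2 ← R2 − 8/5·R3.
R4 ← R4 + 8·R3.
R4 ← R4 / (326/13).
R1 ← R1 − 32/13·R4.
R2 ← R2 + 60/13·R4.
R3 ← R3 − 44/13·R4.
Reading off the reduced rows gives p = 5/3, q = 8/3, r = -7/3, s = 2.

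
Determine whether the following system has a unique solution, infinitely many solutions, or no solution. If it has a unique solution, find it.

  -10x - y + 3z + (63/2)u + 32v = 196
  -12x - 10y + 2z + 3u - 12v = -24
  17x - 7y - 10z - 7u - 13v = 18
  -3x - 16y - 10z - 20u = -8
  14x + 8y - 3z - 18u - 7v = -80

Row-reduce:
R1 ← R1 / (-10).
R2 ← R2 + 12·R1.
R3 ← R3 − 17·R1.
R4 ← R4 + 3·R1.
R5 ← R5 − 14·R1.
R2 ← R2 / (-44/5).
R1 ← R1 − 1/10·R2.
R3 ← R3 + 87/10·R2.
R4 ← R4 + 157/10·R2.
R5 ← R5 − 33/5·R2.
R3 ← R3 / (-73/22).
R1 ← R1 + 7/22·R3.
R2 ← R2 − 2/11·R3.
R4 ← R4 + 177/22·R3.
R4 ← R4 / (-23893/146).
R1 ← R1 + 1651/146·R4.
R2 ← R2 − 1225/146·R4.
R3 ← R3 + 1781/73·R4.
Rank is 4 with 5 unknowns, leaving v free.

infinitely many solutions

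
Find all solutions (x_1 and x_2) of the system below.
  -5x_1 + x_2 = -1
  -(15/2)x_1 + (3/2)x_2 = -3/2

Row-reduce:
R1 ← R1 / (-5).
R2 ← R2 + 15/2·R1.
Rank is 1 with 2 unknowns, leaving x_2 free.

infinitely many solutions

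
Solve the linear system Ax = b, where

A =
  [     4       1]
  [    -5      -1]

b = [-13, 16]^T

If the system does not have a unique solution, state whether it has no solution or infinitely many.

x_1 = -3, x_2 = -1

From equation 1: x_2 = -13 − 4·x_1.
Substitute into equation 2 and solve: x_1 = -3.
Then x_2 = -1.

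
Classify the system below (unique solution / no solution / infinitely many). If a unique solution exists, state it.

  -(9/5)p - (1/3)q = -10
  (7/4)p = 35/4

Row-reduce the augmented matrix:
R1 ← R1 / (-9/5).
R2 ← R2 − 7/4·R1.
R2 ← R2 / (-35/108).
R1 ← R1 − 5/27·R2.
Reading off the reduced rows gives p = 5, q = 3.

p = 5, q = 3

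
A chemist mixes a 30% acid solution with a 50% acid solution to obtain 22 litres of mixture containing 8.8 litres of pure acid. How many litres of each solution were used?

litres of solution A: 11, litres of solution B: 11

Let a = litres of solution A, b = litres of solution B.
  a + b = 22
  (3/10)a + (1/2)b = 44/5
From equation 1: a = 22 − b.
Substitute into equation 2 and solve: b = 11.
Then a = 11.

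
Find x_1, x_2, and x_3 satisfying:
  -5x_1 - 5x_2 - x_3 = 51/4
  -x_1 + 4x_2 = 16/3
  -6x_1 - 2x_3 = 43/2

x_1 = -8/3, x_2 = 2/3, x_3 = -11/4

Row-reduce the augmented matrix:
R1 ← R1 / (-5).
R2 ← R2 + 1·R1.
R3 ← R3 + 6·R1.
R2 ← R2 / (5).
R1 ← R1 − 1·R2.
R3 ← R3 − 6·R2.
R3 ← R3 / (-26/25).
R1 ← R1 − 4/25·R3.
R2 ← R2 − 1/25·R3.
Reading off the reduced rows gives x_1 = -8/3, x_2 = 2/3, x_3 = -11/4.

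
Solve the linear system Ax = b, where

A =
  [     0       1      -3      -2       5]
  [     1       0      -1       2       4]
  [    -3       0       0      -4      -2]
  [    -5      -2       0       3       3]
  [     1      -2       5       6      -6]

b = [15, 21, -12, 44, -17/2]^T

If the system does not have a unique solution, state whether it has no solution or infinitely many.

Row-reduce:
Swap R1 and R2.
R3 ← R3 + 3·R1.
R4 ← R4 + 5·R1.
R5 ← R5 − 1·R1.
R4 ← R4 + 2·R2.
R5 ← R5 + 2·R2.
R3 ← R3 / (-3).
R1 ← R1 + 1·R3.
R2 ← R2 + 3·R3.
R4 ← R4 + 11·R3.
R4 ← R4 / (5/3).
R1 ← R1 − 4/3·R4.
R2 ← R2 + 4·R4.
R3 ← R3 + 2/3·R4.
Row 5 reduces to 0 = 1/2, a contradiction. The system is inconsistent.

no solution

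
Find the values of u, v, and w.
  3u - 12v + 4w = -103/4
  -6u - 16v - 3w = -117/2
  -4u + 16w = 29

u = 3/4, v = 3, w = 2

Row-reduce the augmented matrix:
R1 ← R1 / (3).
R2 ← R2 + 6·R1.
R3 ← R3 + 4·R1.
R2 ← R2 / (-40).
R1 ← R1 + 4·R2.
R3 ← R3 + 16·R2.
R3 ← R3 / (58/3).
R1 ← R1 − 5/6·R3.
R2 ← R2 + 1/8·R3.
Reading off the reduced rows gives u = 3/4, v = 3, w = 2.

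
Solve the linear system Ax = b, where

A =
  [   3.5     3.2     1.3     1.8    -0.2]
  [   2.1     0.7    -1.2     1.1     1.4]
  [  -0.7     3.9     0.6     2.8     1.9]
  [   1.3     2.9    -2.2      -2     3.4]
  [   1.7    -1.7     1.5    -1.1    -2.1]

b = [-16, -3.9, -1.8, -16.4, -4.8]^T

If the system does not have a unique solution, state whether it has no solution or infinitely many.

x_1 = -3, x_2 = -3, x_3 = -1, x_4 = 3, x_5 = 0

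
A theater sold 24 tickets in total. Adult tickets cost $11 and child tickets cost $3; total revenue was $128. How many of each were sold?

Let a = adult tickets, c = child tickets.
  a + c = 24
  11a + 3c = 128
Row-reduce the augmented matrix:
R2 ← R2 − 11·R1.
R2 ← R2 / (-8).
R1 ← R1 − 1·R2.
Reading off the reduced rows gives a = 7, c = 17.

adult tickets: 7, child tickets: 17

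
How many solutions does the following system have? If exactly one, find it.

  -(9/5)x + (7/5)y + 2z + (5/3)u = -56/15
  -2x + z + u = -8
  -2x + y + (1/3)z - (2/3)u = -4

Row-reduce:
R1 ← R1 / (-9/5).
R2 ← R2 + 2·R1.
R3 ← R3 + 2·R1.
R2 ← R2 / (-14/9).
R1 ← R1 + 7/9·R2.
R3 ← R3 + 5/9·R2.
R3 ← R3 / (-61/42).
R1 ← R1 + 1/2·R3.
R2 ← R2 − 11/14·R3.
Rank is 3 with 4 unknowns, leaving u free.

infinitely many solutions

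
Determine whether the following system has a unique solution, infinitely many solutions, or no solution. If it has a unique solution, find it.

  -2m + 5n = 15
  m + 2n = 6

Row-reduce the augmented matrix:
R1 ← R1 / (-2).
R2 ← R2 − 1·R1.
R2 ← R2 / (9/2).
R1 ← R1 + 5/2·R2.
Reading off the reduced rows gives m = 0, n = 3.

m = 0, n = 3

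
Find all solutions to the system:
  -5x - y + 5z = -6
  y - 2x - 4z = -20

infinitely many solutions

Row-reduce:
R1 ← R1 / (-5).
R2 ← R2 + 2·R1.
R2 ← R2 / (7/5).
R1 ← R1 − 1/5·R2.
Rank is 2 with 3 unknowns, leaving z free.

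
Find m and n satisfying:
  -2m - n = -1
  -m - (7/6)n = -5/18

From equation 1: n = 1 − 2·m.
Substitute into equation 2 and solve: m = 2/3.
Then n = -1/3.

m = 2/3, n = -1/3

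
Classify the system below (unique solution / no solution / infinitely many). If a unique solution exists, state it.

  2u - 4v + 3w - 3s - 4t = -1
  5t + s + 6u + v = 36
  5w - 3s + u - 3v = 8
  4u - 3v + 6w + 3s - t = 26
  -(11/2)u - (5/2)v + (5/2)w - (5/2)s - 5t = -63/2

Row-reduce:
R1 ← R1 / (2).
R2 ← R2 − 6·R1.
R3 ← R3 − 1·R1.
R4 ← R4 − 4·R1.
R5 ← R5 + 11/2·R1.
R2 ← R2 / (13).
R1 ← R1 + 2·R2.
R3 ← R3 + 1·R2.
R4 ← R4 − 5·R2.
R5 ← R5 + 27/2·R2.
R3 ← R3 / (73/26).
R1 ← R1 − 3/26·R3.
R2 ← R2 + 9/13·R3.
R4 ← R4 − 45/13·R3.
R5 ← R5 − 73/52·R3.
R4 ← R4 / (442/73).
R1 ← R1 − 5/73·R4.
R2 ← R2 − 43/73·R4.
R3 ← R3 + 19/73·R4.
Row 5 reduces to 0 = 1/2, a contradiction. The system is inconsistent.

no solution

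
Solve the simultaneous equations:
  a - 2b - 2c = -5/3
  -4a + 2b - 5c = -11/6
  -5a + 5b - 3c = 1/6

a = 0, b = 1/3, c = 1/2

Row-reduce the augmented matrix:
R2 ← R2 + 4·R1.
R3 ← R3 + 5·R1.
R2 ← R2 / (-6).
R1 ← R1 + 2·R2.
R3 ← R3 + 5·R2.
R3 ← R3 / (-13/6).
R1 ← R1 − 7/3·R3.
R2 ← R2 − 13/6·R3.
Reading off the reduced rows gives a = 0, b = 1/3, c = 1/2.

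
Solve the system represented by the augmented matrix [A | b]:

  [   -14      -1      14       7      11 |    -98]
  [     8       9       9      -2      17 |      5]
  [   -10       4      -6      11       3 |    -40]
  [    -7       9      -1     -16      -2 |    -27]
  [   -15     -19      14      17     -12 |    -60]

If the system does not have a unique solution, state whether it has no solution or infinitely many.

Row-reduce the augmented matrix:
R1 ← R1 / (-14).
R2 ← R2 − 8·R1.
R3 ← R3 + 10·R1.
R4 ← R4 + 7·R1.
R5 ← R5 + 15·R1.
R2 ← R2 / (59/7).
R1 ← R1 − 1/14·R2.
R3 ← R3 − 33/7·R2.
R4 ← R4 − 19/2·R2.
R5 ← R5 + 251/14·R2.
R3 ← R3 / (-1505/59).
R1 ← R1 + 135/118·R3.
R2 ← R2 − 119/59·R3.
R4 ← R4 + 3205/118·R3.
R5 ← R5 − 4149/118·R3.
R4 ← R4 / (-16225/602).
R1 ← R1 + 443/602·R4.
R2 ← R2 − 134/215·R4.
R3 ← R3 + 288/1505·R4.
R5 ← R5 − 61653/3010·R4.
R5 ← R5 / (-817592/81125).
R1 ← R1 − 3577/16225·R5.
R2 ← R2 − 81836/81125·R5.
R3 ← R3 − 65339/81125·R5.
R4 ← R4 − 8853/16225·R5.
Reading off the reduced rows gives x_1 = 5, x_2 = 2, x_3 = 0, x_4 = 1, x_5 = -3.

x_1 = 5, x_2 = 2, x_3 = 0, x_4 = 1, x_5 = -3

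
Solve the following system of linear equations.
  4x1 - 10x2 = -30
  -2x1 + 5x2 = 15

infinitely many solutions

Row-reduce:
R1 ← R1 / (4).
R2 ← R2 + 2·R1.
Rank is 1 with 2 unknowns, leaving x2 free.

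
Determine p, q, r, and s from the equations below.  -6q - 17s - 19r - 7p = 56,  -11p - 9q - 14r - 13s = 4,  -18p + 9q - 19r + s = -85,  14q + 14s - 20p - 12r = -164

p = 6, q = 1, r = -1, s = -5

Row-reduce the augmented matrix:
R1 ← R1 / (-7).
R2 ← R2 + 11·R1.
R3 ← R3 + 18·R1.
R4 ← R4 + 20·R1.
R2 ← R2 / (3/7).
R1 ← R1 − 6/7·R2.
R3 ← R3 − 171/7·R2.
R4 ← R4 − 218/7·R2.
R3 ← R3 / (-874).
R1 ← R1 + 29·R3.
R2 ← R2 − 37·R3.
R4 ← R4 + 1110·R3.
R4 ← R4 / (877/437).
R1 ← R1 + 477/874·R4.
R2 ← R2 − 699/874·R4.
R3 ← R3 − 737/874·R4.
Reading off the reduced rows gives p = 6, q = 1, r = -1, s = -5.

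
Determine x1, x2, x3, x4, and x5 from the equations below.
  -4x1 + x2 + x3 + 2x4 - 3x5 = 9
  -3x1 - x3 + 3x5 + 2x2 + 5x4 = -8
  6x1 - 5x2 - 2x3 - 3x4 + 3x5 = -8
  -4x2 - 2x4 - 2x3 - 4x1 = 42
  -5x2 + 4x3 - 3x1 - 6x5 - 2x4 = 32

Row-reduce the augmented matrix:
R1 ← R1 / (-4).
R2 ← R2 + 3·R1.
R3 ← R3 − 6·R1.
R4 ← R4 + 4·R1.
R5 ← R5 + 3·R1.
R2 ← R2 / (5/4).
R1 ← R1 + 1/4·R2.
R3 ← R3 + 7/2·R2.
R4 ← R4 + 5·R2.
R5 ← R5 + 23/4·R2.
R3 ← R3 / (-27/5).
R1 ← R1 + 3/5·R3.
R2 ← R2 + 7/5·R3.
R4 ← R4 + 10·R3.
R5 ← R5 + 24/5·R3.
R4 ← R4 / (-220/27).
R1 ← R1 + 8/9·R4.
R2 ← R2 − 7/27·R4.
R3 ← R3 + 49/27·R4.
R5 ← R5 − 35/9·R4.
R5 ← R5 / (93/11).
R1 ← R1 − 21/55·R5.
R2 ← R2 − 42/55·R5.
R3 ← R3 + 129/55·R5.
R4 ← R4 − 3/55·R5.
Reading off the reduced rows gives x1 = -6, x2 = -2, x3 = 0, x4 = -5, x5 = 1.

x1 = -6, x2 = -2, x3 = 0, x4 = -5, x5 = 1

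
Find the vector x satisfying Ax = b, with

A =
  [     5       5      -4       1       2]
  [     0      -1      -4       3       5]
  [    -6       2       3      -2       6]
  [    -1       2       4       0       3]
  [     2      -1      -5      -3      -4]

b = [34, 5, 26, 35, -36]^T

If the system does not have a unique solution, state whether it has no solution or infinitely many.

Row-reduce the augmented matrix:
R1 ← R1 / (5).
R3 ← R3 + 6·R1.
R4 ← R4 + 1·R1.
R5 ← R5 − 2·R1.
R2 ← R2 / (-1).
R1 ← R1 − 1·R2.
R3 ← R3 − 8·R2.
R4 ← R4 − 3·R2.
R5 ← R5 + 3·R2.
R3 ← R3 / (-169/5).
R1 ← R1 + 24/5·R3.
R2 ← R2 − 4·R3.
R4 ← R4 + 44/5·R3.
R5 ← R5 − 43/5·R3.
R4 ← R4 / (534/169).
R1 ← R1 + 16/169·R4.
R2 ← R2 + 43/169·R4.
R3 ← R3 + 116/169·R4.
R5 ← R5 + 1098/169·R4.
R5 ← R5 / (395/89).
R1 ← R1 + 347/267·R5.
R2 ← R2 − 319/267·R5.
R3 ← R3 + 46/267·R5.
R4 ← R4 − 490/267·R5.
Reading off the reduced rows gives x_1 = 4, x_2 = 4, x_3 = 4, x_4 = 0, x_5 = 5.

x_1 = 4, x_2 = 4, x_3 = 4, x_4 = 0, x_5 = 5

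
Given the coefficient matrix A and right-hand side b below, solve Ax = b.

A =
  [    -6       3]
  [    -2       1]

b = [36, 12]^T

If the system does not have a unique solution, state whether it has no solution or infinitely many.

Row-reduce:
R1 ← R1 / (-6).
R2 ← R2 + 2·R1.
Rank is 1 with 2 unknowns, leaving x_2 free.

infinitely many solutions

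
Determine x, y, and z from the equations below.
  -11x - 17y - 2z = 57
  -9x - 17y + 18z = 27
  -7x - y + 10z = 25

Row-reduce the augmented matrix:
R1 ← R1 / (-11).
R2 ← R2 + 9·R1.
R3 ← R3 + 7·R1.
R2 ← R2 / (-34/11).
R1 ← R1 − 17/11·R2.
R3 ← R3 − 108/11·R2.
R3 ← R3 / (1252/17).
R1 ← R1 − 10·R3.
R2 ← R2 + 108/17·R3.
Reading off the reduced rows gives x = -5, y = 0, z = -1.

x = -5, y = 0, z = -1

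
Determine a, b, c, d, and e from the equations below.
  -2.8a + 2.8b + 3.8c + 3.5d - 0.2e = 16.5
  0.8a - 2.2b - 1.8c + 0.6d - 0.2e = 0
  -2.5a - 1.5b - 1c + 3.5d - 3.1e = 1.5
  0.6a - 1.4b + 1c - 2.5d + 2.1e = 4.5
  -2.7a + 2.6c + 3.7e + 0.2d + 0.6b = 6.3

a = 3, b = -3, c = 6, d = 3, e = 0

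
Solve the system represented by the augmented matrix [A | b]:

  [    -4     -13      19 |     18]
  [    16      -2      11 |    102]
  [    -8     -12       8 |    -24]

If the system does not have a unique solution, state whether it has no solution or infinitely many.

x_1 = 5, x_2 = 0, x_3 = 2

Row-reduce the augmented matrix:
R1 ← R1 / (-4).
R2 ← R2 − 16·R1.
R3 ← R3 + 8·R1.
R2 ← R2 / (-54).
R1 ← R1 − 13/4·R2.
R3 ← R3 − 14·R2.
R3 ← R3 / (-67/9).
R1 ← R1 − 35/72·R3.
R2 ← R2 + 29/18·R3.
Reading off the reduced rows gives x_1 = 5, x_2 = 0, x_3 = 2.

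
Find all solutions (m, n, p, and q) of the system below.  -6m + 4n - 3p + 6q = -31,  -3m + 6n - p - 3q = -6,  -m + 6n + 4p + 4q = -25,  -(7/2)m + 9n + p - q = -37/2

Row-reduce:
R1 ← R1 / (-6).
R2 ← R2 + 3·R1.
R3 ← R3 + 1·R1.
R4 ← R4 + 7/2·R1.
R2 ← R2 / (4).
R1 ← R1 + 2/3·R2.
R3 ← R3 − 16/3·R2.
R4 ← R4 − 20/3·R2.
R3 ← R3 / (23/6).
R1 ← R1 − 7/12·R3.
R2 ← R2 − 1/8·R3.
R4 ← R4 − 23/12·R3.
Rank is 3 with 4 unknowns, leaving q free.

infinitely many solutions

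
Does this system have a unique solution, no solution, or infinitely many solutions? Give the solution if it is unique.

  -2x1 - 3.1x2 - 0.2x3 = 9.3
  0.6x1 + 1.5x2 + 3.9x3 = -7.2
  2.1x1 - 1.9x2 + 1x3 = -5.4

x1 = -3, x2 = -1, x3 = -1

Row-reduce the augmented matrix:
R1 ← R1 / (-2).
R2 ← R2 − 3/5·R1.
R3 ← R3 − 21/10·R1.
R2 ← R2 / (57/100).
R1 ← R1 − 31/20·R2.
R3 ← R3 + 1031/200·R2.
R3 ← R3 / (13497/380).
R1 ← R1 + 393/38·R3.
R2 ← R2 − 128/19·R3.
Reading off the reduced rows gives x1 = -3, x2 = -1, x3 = -1.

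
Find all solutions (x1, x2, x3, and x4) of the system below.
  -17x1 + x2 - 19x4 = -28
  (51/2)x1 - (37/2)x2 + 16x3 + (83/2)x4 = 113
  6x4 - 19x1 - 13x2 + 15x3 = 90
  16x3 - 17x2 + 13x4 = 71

infinitely many solutions

Row-reduce:
R1 ← R1 / (-17).
R2 ← R2 − 51/2·R1.
R3 ← R3 + 19·R1.
R2 ← R2 / (-17).
R1 ← R1 + 1/17·R2.
R3 ← R3 + 240/17·R2.
R4 ← R4 + 17·R2.
R3 ← R3 / (495/289).
R1 ← R1 + 16/289·R3.
R2 ← R2 + 16/17·R3.
Rank is 3 with 4 unknowns, leaving x4 free.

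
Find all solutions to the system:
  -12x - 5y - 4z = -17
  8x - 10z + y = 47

infinitely many solutions

Row-reduce:
R1 ← R1 / (-12).
R2 ← R2 − 8·R1.
R2 ← R2 / (-7/3).
R1 ← R1 − 5/12·R2.
Rank is 2 with 3 unknowns, leaving z free.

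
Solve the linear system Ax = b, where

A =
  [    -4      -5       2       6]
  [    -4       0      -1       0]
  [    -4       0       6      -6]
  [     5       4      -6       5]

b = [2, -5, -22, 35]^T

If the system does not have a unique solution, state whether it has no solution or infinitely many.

x_1 = 1, x_2 = 4, x_3 = 1, x_4 = 4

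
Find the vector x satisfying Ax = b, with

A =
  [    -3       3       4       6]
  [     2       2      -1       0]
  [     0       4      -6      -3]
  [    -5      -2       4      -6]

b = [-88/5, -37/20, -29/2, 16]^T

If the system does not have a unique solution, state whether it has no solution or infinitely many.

Row-reduce the augmented matrix:
R1 ← R1 / (-3).
R2 ← R2 − 2·R1.
R4 ← R4 + 5·R1.
R2 ← R2 / (4).
R1 ← R1 + 1·R2.
R3 ← R3 − 4·R2.
R4 ← R4 + 7·R2.
R3 ← R3 / (-23/3).
R1 ← R1 + 11/12·R3.
R2 ← R2 − 5/12·R3.
R4 ← R4 − 1/4·R3.
R4 ← R4 / (-849/92).
R1 ← R1 + 15/92·R4.
R2 ← R2 − 57/92·R4.
R3 ← R3 − 21/23·R4.
Reading off the reduced rows gives x_1 = 11/5, x_2 = -2, x_3 = 9/4, x_4 = -7/3.

x_1 = 11/5, x_2 = -2, x_3 = 9/4, x_4 = -7/3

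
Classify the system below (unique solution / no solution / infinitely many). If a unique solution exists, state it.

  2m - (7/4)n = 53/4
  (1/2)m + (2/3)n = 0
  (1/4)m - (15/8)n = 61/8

Row-reduce:
R1 ← R1 / (2).
R2 ← R2 − 1/2·R1.
R3 ← R3 − 1/4·R1.
R2 ← R2 / (53/48).
R1 ← R1 + 7/8·R2.
R3 ← R3 + 53/32·R2.
Row 3 reduces to 0 = 1, a contradiction. The system is inconsistent.

no solution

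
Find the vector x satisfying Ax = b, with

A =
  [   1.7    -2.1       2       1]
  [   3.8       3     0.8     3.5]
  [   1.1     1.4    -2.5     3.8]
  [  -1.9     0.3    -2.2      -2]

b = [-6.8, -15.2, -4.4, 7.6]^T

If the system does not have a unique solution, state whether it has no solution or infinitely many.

x_1 = -4, x_2 = 0, x_3 = 0, x_4 = 0

Row-reduce the augmented matrix:
R1 ← R1 / (17/10).
R2 ← R2 − 19/5·R1.
R3 ← R3 − 11/10·R1.
R4 ← R4 + 19/10·R1.
R2 ← R2 / (654/85).
R1 ← R1 + 21/17·R2.
R3 ← R3 − 469/170·R2.
R4 ← R4 + 174/85·R2.
R3 ← R3 / (-2701/1090).
R1 ← R1 − 64/109·R3.
R2 ← R2 + 52/109·R3.
R4 ← R4 + 513/545·R3.
R4 ← R4 / (-84881/54020).
R1 ← R1 − 46379/32412·R4.
R2 ← R2 + 3839/10804·R4.
R3 ← R3 + 35309/32412·R4.
Reading off the reduced rows gives x_1 = -4, x_2 = 0, x_3 = 0, x_4 = 0.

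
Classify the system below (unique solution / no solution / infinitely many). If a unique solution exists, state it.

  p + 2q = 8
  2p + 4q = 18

Row-reduce:
R2 ← R2 − 2·R1.
Row 2 reduces to 0 = 2, a contradiction. The system is inconsistent.

no solution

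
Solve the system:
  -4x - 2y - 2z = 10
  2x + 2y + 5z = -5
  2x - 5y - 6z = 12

x = -1, y = -4, z = 1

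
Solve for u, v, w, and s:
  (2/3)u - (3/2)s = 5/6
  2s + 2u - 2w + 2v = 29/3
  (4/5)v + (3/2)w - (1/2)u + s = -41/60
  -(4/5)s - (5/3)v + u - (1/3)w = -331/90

Row-reduce the augmented matrix:
R1 ← R1 / (2/3).
R2 ← R2 − 2·R1.
R3 ← R3 + 1/2·R1.
R4 ← R4 − 1·R1.
R2 ← R2 / (2).
R3 ← R3 − 4/5·R2.
R4 ← R4 + 5/3·R2.
R3 ← R3 / (23/10).
R2 ← R2 + 1·R3.
R4 ← R4 + 2·R3.
R4 ← R4 / (3103/690).
R1 ← R1 + 9/4·R4.
R2 ← R2 − 95/46·R4.
R3 ← R3 + 109/92·R4.
Reading off the reduced rows gives u = 1/2, v = 3, w = -5/3, s = -1/3.

u = 1/2, v = 3, w = -5/3, s = -1/3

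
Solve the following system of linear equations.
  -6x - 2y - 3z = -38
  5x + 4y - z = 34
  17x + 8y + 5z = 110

infinitely many solutions

Row-reduce:
R1 ← R1 / (-6).
R2 ← R2 − 5·R1.
R3 ← R3 − 17·R1.
R2 ← R2 / (7/3).
R1 ← R1 − 1/3·R2.
R3 ← R3 − 7/3·R2.
Rank is 2 with 3 unknowns, leaving z free.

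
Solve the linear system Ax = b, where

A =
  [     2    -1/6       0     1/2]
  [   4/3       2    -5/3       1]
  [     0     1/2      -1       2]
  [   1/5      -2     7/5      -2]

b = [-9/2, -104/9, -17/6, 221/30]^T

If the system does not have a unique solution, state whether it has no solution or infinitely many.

x_1 = -5/2, x_2 = -3, x_3 = 4/3, x_4 = 0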